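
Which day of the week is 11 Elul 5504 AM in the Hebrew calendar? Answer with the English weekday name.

Equivalently 19 August 1744 Gregorian, JDN 2358274.
Since JDN mod 7 = 2 (0 = Monday), the day is Wednesday.

Wednesday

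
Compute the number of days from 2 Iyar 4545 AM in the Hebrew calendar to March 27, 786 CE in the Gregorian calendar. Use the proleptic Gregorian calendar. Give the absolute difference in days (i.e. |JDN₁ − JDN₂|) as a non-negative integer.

340

JDN of the first date = 2007886.
JDN of the second date = 2008226.
|2008226 − 2007886| = 340.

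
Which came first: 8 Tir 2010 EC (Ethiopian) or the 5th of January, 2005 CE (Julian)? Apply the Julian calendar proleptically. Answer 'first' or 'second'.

The two dates have Julian Day Numbers 2458135 and 2453389 respectively.
Since 2453389 < 2458135, the second date comes first.

second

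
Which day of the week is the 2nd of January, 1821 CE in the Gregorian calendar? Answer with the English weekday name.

Tuesday

2386168 ≡ 1 (mod 7); counting from Monday = 0 gives Tuesday.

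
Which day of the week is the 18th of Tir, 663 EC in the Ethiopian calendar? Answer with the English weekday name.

Monday

This is JDN 1966153 (16 January 671 Gregorian).
1966153 ≡ 0 (mod 7); counting from Monday = 0 gives Monday.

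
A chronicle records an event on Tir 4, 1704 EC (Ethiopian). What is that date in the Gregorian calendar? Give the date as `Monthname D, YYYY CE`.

Both dates share Julian Day Number 2346365; in the Gregorian calendar that is 11 January 1712 CE.

January 11, 1712 CE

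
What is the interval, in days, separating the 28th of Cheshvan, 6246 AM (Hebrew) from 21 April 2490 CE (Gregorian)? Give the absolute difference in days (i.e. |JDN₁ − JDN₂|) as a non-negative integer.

1627

JDN of the first date = 2628998.
JDN of the second date = 2630625.
|2630625 − 2628998| = 1627.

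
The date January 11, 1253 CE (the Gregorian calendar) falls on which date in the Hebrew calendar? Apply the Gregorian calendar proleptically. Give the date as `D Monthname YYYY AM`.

Both dates share Julian Day Number 2178720; in the Hebrew calendar that is 3 Shevat 5013 AM.

3 Shevat 5013 AM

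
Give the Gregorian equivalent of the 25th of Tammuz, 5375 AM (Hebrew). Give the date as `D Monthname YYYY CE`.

Both dates share Julian Day Number 2311129; in the Gregorian calendar that is 22 July 1615 CE.

22 July 1615 CE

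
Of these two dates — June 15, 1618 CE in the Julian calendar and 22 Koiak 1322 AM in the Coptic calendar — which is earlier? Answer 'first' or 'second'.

First date → JDN 2312198; second date → JDN 2307636.
JDN 2307636 < JDN 2312198, so the second date is earlier.

second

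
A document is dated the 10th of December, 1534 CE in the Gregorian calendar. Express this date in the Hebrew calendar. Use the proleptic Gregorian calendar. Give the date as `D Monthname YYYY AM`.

Both dates share Julian Day Number 2281685; in the Hebrew calendar that is 23 Kislev 5295 AM.

23 Kislev 5295 AM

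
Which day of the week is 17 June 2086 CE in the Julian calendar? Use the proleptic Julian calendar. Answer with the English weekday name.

Sunday

This is JDN 2483137 (30 June 2086 Gregorian).
Since JDN mod 7 = 6 (0 = Monday), the day is Sunday.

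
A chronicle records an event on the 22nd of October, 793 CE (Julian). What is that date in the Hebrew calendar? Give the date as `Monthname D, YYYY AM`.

Julian Day Number of the source date = 2010996.
Converting JDN 2010996 to the Hebrew calendar gives 11 Cheshvan 4554 AM.

Cheshvan 11, 4554 AM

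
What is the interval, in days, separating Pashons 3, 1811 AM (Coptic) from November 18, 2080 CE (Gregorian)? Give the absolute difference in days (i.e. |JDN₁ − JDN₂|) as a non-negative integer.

5287

JDN of the first date = 2486374.
JDN of the second date = 2481087.
|2481087 − 2486374| = 5287.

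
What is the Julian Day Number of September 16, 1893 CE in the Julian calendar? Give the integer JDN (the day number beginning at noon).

2412735

Equivalently 28 September 1893 (Gregorian).
JDN 2451545 is 1 January 2000 CE (Gregorian); the target day is −38810 days from there, so JDN = 2412735.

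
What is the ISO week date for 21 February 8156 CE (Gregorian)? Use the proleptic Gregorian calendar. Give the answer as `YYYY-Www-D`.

8156-W08-6

The weekday is Saturday (ISO weekday 6).
That Saturday belongs to ISO week 8 of ISO year 8156.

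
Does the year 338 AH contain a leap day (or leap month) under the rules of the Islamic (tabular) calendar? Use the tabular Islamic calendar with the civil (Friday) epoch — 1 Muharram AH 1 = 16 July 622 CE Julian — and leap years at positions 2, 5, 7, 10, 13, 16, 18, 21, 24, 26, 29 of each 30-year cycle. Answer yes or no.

Year 338 AH is year 8 of its 30-year cycle; leap positions are 2, 5, 7, 10, 13, 16, 18, 21, 24, 26, 29, so it is a common year (354 days).

no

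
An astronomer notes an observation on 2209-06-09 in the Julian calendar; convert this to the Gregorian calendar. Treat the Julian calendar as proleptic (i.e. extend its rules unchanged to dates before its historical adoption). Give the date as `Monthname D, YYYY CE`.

The Julian–Gregorian offset here is 15 days (Julian trailing).
9 June 2209 Julian + 15 days → 24 June 2209 Gregorian.

June 24, 2209 CE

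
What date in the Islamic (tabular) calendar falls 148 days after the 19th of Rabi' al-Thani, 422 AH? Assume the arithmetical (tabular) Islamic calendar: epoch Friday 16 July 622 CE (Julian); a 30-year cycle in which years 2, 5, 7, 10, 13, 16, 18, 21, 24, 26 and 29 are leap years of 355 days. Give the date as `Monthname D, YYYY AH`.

Ramadan 20, 422 AH

Counting 148 days forward from JDN 2097735 reaches JDN 2097883, which is Ramadan 20, 422 AH.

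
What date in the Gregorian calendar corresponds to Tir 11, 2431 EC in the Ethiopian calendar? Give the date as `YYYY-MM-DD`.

2439-01-22

Julian Day Number of the source date = 2611908.
Converting JDN 2611908 to the Gregorian calendar gives 22 January 2439 CE.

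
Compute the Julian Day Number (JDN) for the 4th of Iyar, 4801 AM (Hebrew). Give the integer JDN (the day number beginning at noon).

2101382

In the proleptic Gregorian calendar the same day is 15 April 1041.
JDN 2400001 is 17 November 1858 CE (Gregorian), MJD 0; the target day is −298619 days from there, so JDN = 2101382.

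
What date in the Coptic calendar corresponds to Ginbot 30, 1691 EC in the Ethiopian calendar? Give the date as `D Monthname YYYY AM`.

The source date corresponds to 4 June 1699 in the Gregorian calendar (JDN 2341762).
That day falls on 30 Pashons 1415 AM in the Coptic calendar.

30 Pashons 1415 AM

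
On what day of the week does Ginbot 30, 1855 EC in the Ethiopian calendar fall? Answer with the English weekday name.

Saturday

Equivalently 6 June 1863 Gregorian, JDN 2401663.
Since JDN mod 7 = 5 (0 = Monday), the day is Saturday.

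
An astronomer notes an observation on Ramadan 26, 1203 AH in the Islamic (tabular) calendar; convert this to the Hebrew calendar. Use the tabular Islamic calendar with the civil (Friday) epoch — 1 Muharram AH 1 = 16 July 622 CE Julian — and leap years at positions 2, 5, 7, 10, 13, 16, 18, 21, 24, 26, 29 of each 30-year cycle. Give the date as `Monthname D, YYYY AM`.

The source date corresponds to 20 June 1789 in the Gregorian calendar (JDN 2374650).
That day falls on 26 Sivan 5549 AM in the Hebrew calendar.

Sivan 26, 5549 AM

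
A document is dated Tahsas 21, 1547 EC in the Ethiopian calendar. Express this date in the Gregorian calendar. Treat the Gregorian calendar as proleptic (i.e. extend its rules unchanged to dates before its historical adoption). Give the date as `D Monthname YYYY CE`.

Julian Day Number of the source date = 2289007.
Converting JDN 2289007 to the Gregorian calendar gives 27 December 1554 CE.

27 December 1554 CE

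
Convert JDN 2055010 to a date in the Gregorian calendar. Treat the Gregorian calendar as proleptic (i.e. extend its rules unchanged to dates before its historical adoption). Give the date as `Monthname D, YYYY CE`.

April 29, 914 CE

Counting from JDN 2299161 = 15 Oct 1582 gives an offset of -244151 days.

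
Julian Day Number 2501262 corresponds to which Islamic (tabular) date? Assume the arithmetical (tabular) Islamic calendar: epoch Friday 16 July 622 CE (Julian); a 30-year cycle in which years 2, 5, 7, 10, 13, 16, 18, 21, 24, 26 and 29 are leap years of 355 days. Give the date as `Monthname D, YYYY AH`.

Muharram 11, 1561 AH

JDN 2501262 is 14 February 2136 in the Gregorian calendar.
In the tabular Islamic calendar that day is Muharram 11, 1561 AH.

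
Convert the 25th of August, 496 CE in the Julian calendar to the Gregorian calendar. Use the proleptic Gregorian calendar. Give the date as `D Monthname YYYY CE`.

26 August 496 CE

For dates in this range the Gregorian date is 1 day ahead of the Julian.
25 August 496 Julian + 1 day → 26 August 496 Gregorian.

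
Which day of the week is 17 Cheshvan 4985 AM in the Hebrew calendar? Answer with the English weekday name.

This is JDN 2168429 (8 November 1224 Gregorian).
Since JDN mod 7 = 4 (0 = Monday), the day is Friday.

Friday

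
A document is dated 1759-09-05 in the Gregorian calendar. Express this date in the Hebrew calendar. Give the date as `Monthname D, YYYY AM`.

Elul 13, 5519 AM

Both dates share Julian Day Number 2363769; in the Hebrew calendar that is 13 Elul 5519 AM.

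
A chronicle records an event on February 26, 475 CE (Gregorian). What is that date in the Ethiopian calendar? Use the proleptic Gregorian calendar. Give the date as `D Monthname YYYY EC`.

Julian Day Number of the source date = 1894607.
Converting JDN 1894607 to the Ethiopian calendar gives 1 Megabit 467 EC.

1 Megabit 467 EC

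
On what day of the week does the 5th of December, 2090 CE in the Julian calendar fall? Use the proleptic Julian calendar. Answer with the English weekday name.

This is JDN 2484769 (18 December 2090 Gregorian).
Since JDN mod 7 = 0 (0 = Monday), the day is Monday.

Monday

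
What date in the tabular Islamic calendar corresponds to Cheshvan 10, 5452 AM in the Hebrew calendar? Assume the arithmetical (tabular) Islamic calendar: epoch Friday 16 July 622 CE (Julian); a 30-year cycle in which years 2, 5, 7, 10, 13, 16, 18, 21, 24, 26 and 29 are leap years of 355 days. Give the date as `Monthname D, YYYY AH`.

Safar 10, 1103 AH

Julian Day Number of the source date = 2338991.
Converting JDN 2338991 to the tabular Islamic calendar gives 10 Safar 1103 AH.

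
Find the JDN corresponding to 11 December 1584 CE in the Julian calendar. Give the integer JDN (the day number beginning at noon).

Equivalently 21 December 1584 (Gregorian).
JDN 2451545 is 1 January 2000 CE (Gregorian); the target day is −151586 days from there, so JDN = 2299959.

2299959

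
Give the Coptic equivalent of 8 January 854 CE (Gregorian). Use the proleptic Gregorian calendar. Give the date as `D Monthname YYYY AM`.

Both dates share Julian Day Number 2032985; in the Coptic calendar that is 9 Tobi 570 AM.

9 Tobi 570 AM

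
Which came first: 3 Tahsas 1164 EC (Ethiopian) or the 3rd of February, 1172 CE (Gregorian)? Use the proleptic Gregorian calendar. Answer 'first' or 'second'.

Converting both to JDN: 2149099 vs 2149157; the smaller is the first.

first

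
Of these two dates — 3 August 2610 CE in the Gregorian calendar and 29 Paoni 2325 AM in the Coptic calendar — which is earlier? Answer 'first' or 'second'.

second

First date → JDN 2674557; second date → JDN 2674169.
JDN 2674169 < JDN 2674557, so the second date is earlier.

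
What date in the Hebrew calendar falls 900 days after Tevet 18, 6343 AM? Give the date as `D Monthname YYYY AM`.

3 Tammuz 6345 AM

JDN of Tevet 18, 6343 AM = 2664484.
2664484 + 900 = 2665384.
JDN 2665384 in the Hebrew calendar is 3 Tammuz 6345 AM.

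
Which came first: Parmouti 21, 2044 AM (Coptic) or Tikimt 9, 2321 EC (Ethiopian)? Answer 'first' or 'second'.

First date → JDN 2571466; second date → JDN 2571639.
JDN 2571466 < JDN 2571639, so the first date is earlier.

first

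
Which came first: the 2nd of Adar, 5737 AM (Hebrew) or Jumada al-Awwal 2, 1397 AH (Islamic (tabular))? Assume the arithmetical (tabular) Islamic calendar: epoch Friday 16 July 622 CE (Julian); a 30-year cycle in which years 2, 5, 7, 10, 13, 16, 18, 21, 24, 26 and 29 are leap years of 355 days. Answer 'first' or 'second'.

first

First date → JDN 2443195; second date → JDN 2443255.
JDN 2443195 < JDN 2443255, so the first date is earlier.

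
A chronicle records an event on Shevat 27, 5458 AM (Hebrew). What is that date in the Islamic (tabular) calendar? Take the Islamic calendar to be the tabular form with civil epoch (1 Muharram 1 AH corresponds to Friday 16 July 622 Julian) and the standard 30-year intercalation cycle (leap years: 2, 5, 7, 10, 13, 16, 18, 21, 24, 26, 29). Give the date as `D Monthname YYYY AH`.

Both dates share Julian Day Number 2341281; in the tabular Islamic calendar that is 27 Rajab 1109 AH.

27 Rajab 1109 AH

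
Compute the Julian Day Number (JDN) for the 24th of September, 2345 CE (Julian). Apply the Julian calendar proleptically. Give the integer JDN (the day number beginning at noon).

Equivalently 10 October 2345 (Gregorian).
JDN 2299161 is 15 October 1582 CE (Gregorian); the target day is +278675 days from there, so JDN = 2577836.

2577836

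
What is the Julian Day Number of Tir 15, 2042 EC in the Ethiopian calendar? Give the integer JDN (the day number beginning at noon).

Equivalently 23 January 2050 (Gregorian).
JDN 2451545 is 1 January 2000 CE (Gregorian); the target day is +18285 days from there, so JDN = 2469830.

2469830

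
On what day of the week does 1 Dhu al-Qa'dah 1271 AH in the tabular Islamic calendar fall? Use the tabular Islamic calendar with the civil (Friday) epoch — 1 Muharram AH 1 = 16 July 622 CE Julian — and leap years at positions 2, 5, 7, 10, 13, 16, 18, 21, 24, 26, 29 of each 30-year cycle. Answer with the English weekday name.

Equivalently 16 July 1855 Gregorian, JDN 2398781.
Since JDN mod 7 = 0 (0 = Monday), the day is Monday.

Monday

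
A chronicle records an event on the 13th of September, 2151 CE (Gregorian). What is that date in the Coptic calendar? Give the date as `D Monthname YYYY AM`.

1 Thout 1868 AM

Julian Day Number of the source date = 2506952.
Converting JDN 2506952 to the Coptic calendar gives 1 Thout 1868 AM.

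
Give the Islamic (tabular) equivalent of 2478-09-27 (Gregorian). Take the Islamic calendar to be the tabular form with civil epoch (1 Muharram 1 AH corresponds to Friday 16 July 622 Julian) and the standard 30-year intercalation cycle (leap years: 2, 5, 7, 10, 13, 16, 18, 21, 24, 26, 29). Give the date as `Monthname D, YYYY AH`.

Julian Day Number of the source date = 2626401.
Converting JDN 2626401 to the tabular Islamic calendar gives 29 Safar 1914 AH.

Safar 29, 1914 AH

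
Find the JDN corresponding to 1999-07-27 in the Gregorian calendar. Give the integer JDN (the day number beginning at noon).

2451387

JDN 2400001 is 17 November 1858 CE (Gregorian), MJD 0; the target day is +51386 days from there, so JDN = 2451387.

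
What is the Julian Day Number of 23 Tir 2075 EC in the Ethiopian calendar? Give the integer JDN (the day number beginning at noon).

Equivalently 31 January 2083 (Gregorian).
JDN 2400001 is 17 November 1858 CE (Gregorian), MJD 0; the target day is +81890 days from there, so JDN = 2481891.

2481891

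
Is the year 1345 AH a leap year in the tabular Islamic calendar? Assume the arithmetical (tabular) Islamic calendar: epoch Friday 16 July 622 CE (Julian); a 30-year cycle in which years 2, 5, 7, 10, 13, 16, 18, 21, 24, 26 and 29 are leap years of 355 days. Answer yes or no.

Year 1345 AH is year 25 of its 30-year cycle; leap positions are 2, 5, 7, 10, 13, 16, 18, 21, 24, 26, 29, so it is a common year (354 days).

no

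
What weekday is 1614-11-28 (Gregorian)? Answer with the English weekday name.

Since JDN mod 7 = 4 (0 = Monday), the day is Friday.

Friday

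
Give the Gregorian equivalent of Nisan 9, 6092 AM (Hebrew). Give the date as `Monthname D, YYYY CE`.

April 6, 2332 CE

Both dates share Julian Day Number 2572901; in the Gregorian calendar that is 6 April 2332 CE.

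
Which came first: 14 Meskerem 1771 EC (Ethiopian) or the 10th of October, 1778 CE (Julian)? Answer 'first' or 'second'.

Converting both to JDN: 2370726 vs 2370755; the smaller is the first.

first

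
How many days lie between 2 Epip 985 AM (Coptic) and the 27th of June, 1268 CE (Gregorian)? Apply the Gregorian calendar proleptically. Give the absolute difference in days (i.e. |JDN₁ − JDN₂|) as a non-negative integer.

JDN of the first date = 2184737.
JDN of the second date = 2184366.
|2184366 − 2184737| = 371.

371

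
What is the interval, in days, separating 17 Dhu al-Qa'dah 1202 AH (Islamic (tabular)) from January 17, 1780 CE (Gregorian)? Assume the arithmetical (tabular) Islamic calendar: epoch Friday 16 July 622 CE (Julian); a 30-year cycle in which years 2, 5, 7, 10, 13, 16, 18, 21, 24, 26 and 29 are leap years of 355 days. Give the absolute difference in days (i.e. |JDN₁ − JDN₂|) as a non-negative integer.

JDN of the first date = 2374345.
JDN of the second date = 2371208.
|2371208 − 2374345| = 3137.

3137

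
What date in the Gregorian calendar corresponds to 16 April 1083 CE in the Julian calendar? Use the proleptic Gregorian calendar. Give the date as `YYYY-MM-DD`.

For dates in this range the Gregorian date is 6 days ahead of the Julian.
16 April 1083 Julian + 6 days → 22 April 1083 Gregorian.

1083-04-22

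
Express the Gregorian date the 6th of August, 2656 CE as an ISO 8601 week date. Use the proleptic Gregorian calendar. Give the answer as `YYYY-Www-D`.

The weekday is Wednesday (ISO weekday 3).
That Wednesday belongs to ISO week 32 of ISO year 2656.

2656-W32-3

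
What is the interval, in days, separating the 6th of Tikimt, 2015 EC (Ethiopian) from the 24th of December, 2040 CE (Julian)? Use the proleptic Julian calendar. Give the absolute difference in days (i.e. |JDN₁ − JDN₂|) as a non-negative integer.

JDN of the first date = 2459869.
JDN of the second date = 2466526.
|2466526 − 2459869| = 6657.

6657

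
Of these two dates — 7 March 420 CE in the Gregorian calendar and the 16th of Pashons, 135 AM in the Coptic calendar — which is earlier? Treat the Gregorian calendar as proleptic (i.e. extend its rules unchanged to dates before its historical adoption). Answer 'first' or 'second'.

second

Converting both to JDN: 1874528 vs 1874228; the smaller is the second.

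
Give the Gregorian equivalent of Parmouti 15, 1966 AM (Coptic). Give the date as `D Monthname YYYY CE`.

25 April 2250 CE

Julian Day Number of the source date = 2542970.
Converting JDN 2542970 to the Gregorian calendar gives 25 April 2250 CE.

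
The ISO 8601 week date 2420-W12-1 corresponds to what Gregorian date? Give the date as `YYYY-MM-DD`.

ISO week 1 of 2420 is the week containing the first Thursday of 2420.
Week 12, day 1 (Monday) lands on 2420-03-16.

2420-03-16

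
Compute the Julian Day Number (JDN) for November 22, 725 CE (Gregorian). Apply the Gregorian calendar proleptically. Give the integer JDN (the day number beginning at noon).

JDN 2400001 is 17 November 1858 CE (Gregorian), MJD 0; the target day is −413815 days from there, so JDN = 1986186.

1986186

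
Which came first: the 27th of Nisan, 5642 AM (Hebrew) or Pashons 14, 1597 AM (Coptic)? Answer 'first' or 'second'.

First date → JDN 2408552; second date → JDN 2408222.
JDN 2408222 < JDN 2408552, so the second date is earlier.

second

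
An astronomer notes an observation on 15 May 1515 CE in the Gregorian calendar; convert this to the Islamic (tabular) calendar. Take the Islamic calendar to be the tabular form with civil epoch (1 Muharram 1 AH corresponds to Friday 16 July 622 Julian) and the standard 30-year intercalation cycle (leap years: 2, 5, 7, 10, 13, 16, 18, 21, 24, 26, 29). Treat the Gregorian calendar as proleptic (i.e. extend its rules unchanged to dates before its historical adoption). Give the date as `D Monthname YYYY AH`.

21 Rabi' al-Awwal 921 AH

Julian Day Number of the source date = 2274536.
Converting JDN 2274536 to the tabular Islamic calendar gives 21 Rabi' al-Awwal 921 AH.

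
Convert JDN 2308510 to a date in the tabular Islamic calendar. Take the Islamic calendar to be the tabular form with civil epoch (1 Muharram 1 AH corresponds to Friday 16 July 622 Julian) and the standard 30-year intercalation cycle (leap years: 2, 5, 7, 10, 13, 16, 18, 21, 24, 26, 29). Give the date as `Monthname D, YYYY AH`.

The Gregorian equivalent of JDN 2308510 is 20 May 1608.
In the tabular Islamic calendar that day is Safar 4, 1017 AH.

Safar 4, 1017 AH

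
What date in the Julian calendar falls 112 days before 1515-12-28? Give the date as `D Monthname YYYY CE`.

7 September 1515 CE

The starting date is JDN 2274773; 2274773 − 112 = 2274661.
JDN 2274661 corresponds to 7 September 1515 CE.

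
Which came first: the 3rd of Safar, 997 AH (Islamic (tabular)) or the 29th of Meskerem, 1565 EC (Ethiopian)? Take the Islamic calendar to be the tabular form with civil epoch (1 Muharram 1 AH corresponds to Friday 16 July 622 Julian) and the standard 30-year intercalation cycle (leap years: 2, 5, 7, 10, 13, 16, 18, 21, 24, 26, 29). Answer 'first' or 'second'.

second

First date → JDN 2301421; second date → JDN 2295500.
JDN 2295500 < JDN 2301421, so the second date is earlier.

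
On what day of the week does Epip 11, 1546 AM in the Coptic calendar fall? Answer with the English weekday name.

Saturday

Equivalently 17 July 1830 Gregorian, JDN 2389651.
2389651 ≡ 5 (mod 7); counting from Monday = 0 gives Saturday.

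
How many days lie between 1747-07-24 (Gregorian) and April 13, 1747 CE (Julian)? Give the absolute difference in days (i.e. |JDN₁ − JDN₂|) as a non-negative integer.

JDN of the first date = 2359343.
JDN of the second date = 2359252.
|2359252 − 2359343| = 91.

91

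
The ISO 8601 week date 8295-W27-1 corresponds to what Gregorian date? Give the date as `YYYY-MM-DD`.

ISO week 1 of 8295 is the week containing the first Thursday of 8295.
Week 27, day 1 (Monday) lands on 8295-07-01.

8295-07-01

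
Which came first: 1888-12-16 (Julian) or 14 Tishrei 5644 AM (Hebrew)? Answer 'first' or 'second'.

Converting both to JDN: 2411000 vs 2409099; the smaller is the second.

second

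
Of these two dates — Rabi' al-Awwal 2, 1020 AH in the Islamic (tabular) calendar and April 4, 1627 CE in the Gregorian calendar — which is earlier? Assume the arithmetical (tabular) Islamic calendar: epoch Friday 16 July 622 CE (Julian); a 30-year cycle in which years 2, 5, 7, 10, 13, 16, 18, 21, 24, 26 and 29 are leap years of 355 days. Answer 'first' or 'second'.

The two dates have Julian Day Numbers 2309600 and 2315403 respectively.
Since 2309600 < 2315403, the first date comes first.

first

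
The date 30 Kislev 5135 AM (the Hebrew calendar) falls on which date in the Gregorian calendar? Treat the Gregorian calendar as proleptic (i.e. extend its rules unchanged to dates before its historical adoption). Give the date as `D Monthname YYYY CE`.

13 December 1374 CE

Both dates share Julian Day Number 2223250; in the Gregorian calendar that is 13 December 1374 CE.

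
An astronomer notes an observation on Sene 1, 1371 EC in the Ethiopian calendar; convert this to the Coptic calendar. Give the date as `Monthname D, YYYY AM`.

Paoni 1, 1095 AM

Both dates share Julian Day Number 2224883; in the Coptic calendar that is 1 Paoni 1095 AM.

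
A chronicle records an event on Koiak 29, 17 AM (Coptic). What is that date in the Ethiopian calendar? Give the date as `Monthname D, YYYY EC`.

Both dates share Julian Day Number 1830992; in the Ethiopian calendar that is 29 Tahsas 293 EC.

Tahsas 29, 293 EC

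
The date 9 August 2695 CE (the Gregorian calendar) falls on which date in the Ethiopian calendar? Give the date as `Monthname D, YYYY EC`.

Hamle 28, 2687 EC

Both dates share Julian Day Number 2705609; in the Ethiopian calendar that is 28 Hamle 2687 EC.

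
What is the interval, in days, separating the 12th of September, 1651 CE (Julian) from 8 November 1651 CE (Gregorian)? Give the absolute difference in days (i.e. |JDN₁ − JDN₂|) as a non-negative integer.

JDN of the first date = 2324340.
JDN of the second date = 2324387.
|2324387 − 2324340| = 47.

47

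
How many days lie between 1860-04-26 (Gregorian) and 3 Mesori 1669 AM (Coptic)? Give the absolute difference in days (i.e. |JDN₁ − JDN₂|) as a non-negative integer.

34072

First date → JDN 2400527; second date → JDN 2434599.
The interval is |2400527 − 2434599| = 34072 days.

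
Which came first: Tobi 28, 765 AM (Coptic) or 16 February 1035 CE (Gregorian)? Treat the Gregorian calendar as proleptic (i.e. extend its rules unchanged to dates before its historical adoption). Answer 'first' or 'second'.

First date → JDN 2104228; second date → JDN 2099132.
JDN 2099132 < JDN 2104228, so the second date is earlier.

second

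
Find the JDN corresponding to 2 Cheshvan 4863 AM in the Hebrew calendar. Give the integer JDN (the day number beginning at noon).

2123852

In the proleptic Gregorian calendar the same day is 23 October 1102.
JDN 2299161 is 15 October 1582 CE (Gregorian); the target day is −175309 days from there, so JDN = 2123852.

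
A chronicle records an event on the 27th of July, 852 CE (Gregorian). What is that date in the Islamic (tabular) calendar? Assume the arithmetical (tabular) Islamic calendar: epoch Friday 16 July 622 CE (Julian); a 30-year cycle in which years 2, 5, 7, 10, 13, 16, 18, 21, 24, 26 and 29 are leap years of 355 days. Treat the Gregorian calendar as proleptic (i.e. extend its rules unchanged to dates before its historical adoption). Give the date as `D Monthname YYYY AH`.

Both dates share Julian Day Number 2032455; in the tabular Islamic calendar that is 1 Safar 238 AH.

1 Safar 238 AH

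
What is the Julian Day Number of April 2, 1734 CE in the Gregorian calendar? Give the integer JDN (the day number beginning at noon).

2354482

JDN 2451545 is 1 January 2000 CE (Gregorian); the target day is −97063 days from there, so JDN = 2354482.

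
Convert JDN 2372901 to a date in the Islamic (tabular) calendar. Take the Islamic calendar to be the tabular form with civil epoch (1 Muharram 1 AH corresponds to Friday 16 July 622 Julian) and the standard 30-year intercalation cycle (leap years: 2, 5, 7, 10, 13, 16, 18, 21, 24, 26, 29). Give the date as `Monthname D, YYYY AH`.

JDN 2372901 is 5 September 1784 in the Gregorian calendar.
In the tabular Islamic calendar that day is Shawwal 19, 1198 AH.

Shawwal 19, 1198 AH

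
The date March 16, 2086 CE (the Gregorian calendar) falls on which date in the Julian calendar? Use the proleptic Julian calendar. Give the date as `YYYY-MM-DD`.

2086-03-03

At this point the Julian calendar is 13 days behind the Gregorian.
16 March 2086 Gregorian − 13 days → 3 March 2086 Julian.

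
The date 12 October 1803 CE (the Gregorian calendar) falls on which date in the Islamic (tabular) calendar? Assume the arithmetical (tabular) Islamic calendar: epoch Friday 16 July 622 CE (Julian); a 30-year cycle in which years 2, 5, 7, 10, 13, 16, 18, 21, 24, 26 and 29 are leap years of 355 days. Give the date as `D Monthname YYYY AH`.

25 Jumada al-Thani 1218 AH

Both dates share Julian Day Number 2379876; in the tabular Islamic calendar that is 25 Jumada al-Thani 1218 AH.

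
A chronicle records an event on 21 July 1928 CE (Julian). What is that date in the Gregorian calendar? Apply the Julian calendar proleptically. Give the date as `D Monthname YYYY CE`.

3 August 1928 CE

At this point the Julian calendar is 13 days behind the Gregorian.
21 July 1928 Julian + 13 days → 3 August 1928 Gregorian.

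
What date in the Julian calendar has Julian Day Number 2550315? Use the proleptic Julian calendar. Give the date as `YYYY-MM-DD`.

2270-05-20

The Gregorian equivalent of JDN 2550315 is 4 June 2270.
In the Julian calendar that day is 2270-05-20.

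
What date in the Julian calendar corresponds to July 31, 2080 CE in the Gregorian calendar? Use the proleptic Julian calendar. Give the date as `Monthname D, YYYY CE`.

July 18, 2080 CE

The Julian–Gregorian offset here is 13 days (Julian trailing).
31 July 2080 Gregorian − 13 days → 18 July 2080 Julian.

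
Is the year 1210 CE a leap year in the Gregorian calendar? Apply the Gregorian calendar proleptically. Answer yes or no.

1210 is not divisible by 4, so it is a common year.

no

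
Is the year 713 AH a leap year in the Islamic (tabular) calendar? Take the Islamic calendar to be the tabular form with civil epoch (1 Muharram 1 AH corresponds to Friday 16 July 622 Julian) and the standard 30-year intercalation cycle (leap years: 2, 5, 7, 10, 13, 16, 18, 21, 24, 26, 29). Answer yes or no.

Year 713 AH is year 23 of its 30-year cycle; leap positions are 2, 5, 7, 10, 13, 16, 18, 21, 24, 26, 29, so it is a common year (354 days).

no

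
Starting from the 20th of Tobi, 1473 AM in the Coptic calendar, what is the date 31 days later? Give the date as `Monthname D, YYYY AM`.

Meshir 21, 1473 AM

The starting date is JDN 2362817; 2362817 + 31 = 2362848.
JDN 2362848 corresponds to Meshir 21, 1473 AM.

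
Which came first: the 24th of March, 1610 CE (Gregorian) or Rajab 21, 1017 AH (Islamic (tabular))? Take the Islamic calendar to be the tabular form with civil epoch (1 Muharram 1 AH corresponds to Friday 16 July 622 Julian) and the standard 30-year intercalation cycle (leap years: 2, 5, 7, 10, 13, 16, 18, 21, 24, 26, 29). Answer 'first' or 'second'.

second

First date → JDN 2309183; second date → JDN 2308674.
JDN 2308674 < JDN 2309183, so the second date is earlier.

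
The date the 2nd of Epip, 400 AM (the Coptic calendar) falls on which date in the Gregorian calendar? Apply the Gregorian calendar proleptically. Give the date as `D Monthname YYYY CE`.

29 June 684 CE

Julian Day Number of the source date = 1971066.
Converting JDN 1971066 to the Gregorian calendar gives 29 June 684 CE.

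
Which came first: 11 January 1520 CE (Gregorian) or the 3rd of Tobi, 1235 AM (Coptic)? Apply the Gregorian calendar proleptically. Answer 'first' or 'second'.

Converting both to JDN: 2276238 vs 2275870; the smaller is the second.

second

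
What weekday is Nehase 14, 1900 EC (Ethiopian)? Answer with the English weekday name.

Equivalently 20 August 1908 Gregorian, JDN 2418174.
JDN 2418174 mod 7 = 3, and JDN 0 was a Monday, so this is a Thursday.

Thursday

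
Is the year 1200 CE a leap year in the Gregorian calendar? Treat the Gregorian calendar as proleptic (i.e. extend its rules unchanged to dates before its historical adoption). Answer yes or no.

yes

1200 is divisible by 4; 1200 is divisible by 100 but also by 400, so it is a leap year.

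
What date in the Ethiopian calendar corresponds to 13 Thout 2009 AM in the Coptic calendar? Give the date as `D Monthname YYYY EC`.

Both dates share Julian Day Number 2558464; in the Ethiopian calendar that is 13 Meskerem 2285 EC.

13 Meskerem 2285 EC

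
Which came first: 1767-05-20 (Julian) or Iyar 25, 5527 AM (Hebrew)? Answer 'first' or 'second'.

The two dates have Julian Day Numbers 2366594 and 2366587 respectively.
Since 2366587 < 2366594, the second date comes first.

second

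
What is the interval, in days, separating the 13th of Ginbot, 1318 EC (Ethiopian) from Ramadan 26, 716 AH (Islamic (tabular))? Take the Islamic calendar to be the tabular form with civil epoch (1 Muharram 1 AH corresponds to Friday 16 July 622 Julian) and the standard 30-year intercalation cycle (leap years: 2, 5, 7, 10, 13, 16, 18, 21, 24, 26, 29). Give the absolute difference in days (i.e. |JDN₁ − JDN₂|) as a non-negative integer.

First date → JDN 2205507; second date → JDN 2202073.
The interval is |2205507 − 2202073| = 3434 days.

3434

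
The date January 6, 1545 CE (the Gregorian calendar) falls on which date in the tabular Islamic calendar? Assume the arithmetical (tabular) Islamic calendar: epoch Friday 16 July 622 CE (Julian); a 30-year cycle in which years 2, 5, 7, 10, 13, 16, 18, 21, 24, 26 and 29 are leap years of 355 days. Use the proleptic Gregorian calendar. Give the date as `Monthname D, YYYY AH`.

Shawwal 12, 951 AH

Both dates share Julian Day Number 2285365; in the tabular Islamic calendar that is 12 Shawwal 951 AH.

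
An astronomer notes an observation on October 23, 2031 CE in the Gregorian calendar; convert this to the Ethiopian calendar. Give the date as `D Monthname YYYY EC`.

Julian Day Number of the source date = 2463163.
Converting JDN 2463163 to the Ethiopian calendar gives 12 Tikimt 2024 EC.

12 Tikimt 2024 EC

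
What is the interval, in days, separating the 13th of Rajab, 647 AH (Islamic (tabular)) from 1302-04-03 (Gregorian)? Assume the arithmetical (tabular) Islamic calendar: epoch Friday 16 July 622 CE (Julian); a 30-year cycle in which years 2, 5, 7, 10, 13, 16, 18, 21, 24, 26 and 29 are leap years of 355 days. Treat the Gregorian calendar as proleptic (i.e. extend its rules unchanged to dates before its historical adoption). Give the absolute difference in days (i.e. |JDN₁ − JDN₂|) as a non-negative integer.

19148

First date → JDN 2177550; second date → JDN 2196698.
The interval is |2177550 − 2196698| = 19148 days.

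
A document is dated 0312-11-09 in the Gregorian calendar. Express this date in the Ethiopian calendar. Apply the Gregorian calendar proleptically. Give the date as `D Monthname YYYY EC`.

Both dates share Julian Day Number 1835328; in the Ethiopian calendar that is 12 Hidar 305 EC.

12 Hidar 305 EC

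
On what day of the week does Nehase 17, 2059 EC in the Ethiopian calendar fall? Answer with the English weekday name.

Equivalently 23 August 2067 Gregorian, JDN 2476251.
Since JDN mod 7 = 1 (0 = Monday), the day is Tuesday.

Tuesday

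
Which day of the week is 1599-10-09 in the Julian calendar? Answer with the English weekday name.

Tuesday

Equivalently 19 October 1599 Gregorian, JDN 2305374.
JDN 2305374 mod 7 = 1, and JDN 0 was a Monday, so this is a Tuesday.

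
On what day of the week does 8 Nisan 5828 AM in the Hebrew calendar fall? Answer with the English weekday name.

Tuesday

In the Gregorian calendar this is 10 April 2068 (JDN 2476482).
JDN 2476482 mod 7 = 1, and JDN 0 was a Monday, so this is a Tuesday.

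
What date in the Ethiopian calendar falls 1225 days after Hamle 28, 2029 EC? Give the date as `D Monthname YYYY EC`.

2 Tahsas 2033 EC

Counting 1225 days forward from JDN 2465275 reaches JDN 2466500, which is 2 Tahsas 2033 EC.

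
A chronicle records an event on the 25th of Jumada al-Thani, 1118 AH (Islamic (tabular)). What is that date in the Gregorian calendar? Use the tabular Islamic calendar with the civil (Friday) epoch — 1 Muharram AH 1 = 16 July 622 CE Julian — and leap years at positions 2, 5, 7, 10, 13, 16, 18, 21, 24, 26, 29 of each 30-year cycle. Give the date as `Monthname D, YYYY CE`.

October 4, 1706 CE

Both dates share Julian Day Number 2344440; in the Gregorian calendar that is 4 October 1706 CE.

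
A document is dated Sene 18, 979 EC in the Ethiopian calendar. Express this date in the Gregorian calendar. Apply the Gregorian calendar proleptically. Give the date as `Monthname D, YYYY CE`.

June 17, 987 CE

Julian Day Number of the source date = 2081722.
Converting JDN 2081722 to the Gregorian calendar gives 17 June 987 CE.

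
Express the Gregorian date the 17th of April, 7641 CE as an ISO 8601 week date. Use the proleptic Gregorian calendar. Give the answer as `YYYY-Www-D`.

The weekday is Wednesday (ISO weekday 3).
That Wednesday belongs to ISO week 16 of ISO year 7641.

7641-W16-3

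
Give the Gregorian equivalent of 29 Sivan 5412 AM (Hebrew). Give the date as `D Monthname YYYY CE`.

Julian Day Number of the source date = 2324597.
Converting JDN 2324597 to the Gregorian calendar gives 5 June 1652 CE.

5 June 1652 CE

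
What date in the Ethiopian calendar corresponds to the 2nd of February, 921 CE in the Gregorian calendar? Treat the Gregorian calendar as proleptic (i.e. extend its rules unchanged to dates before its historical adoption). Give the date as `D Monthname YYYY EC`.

Both dates share Julian Day Number 2057481; in the Ethiopian calendar that is 3 Yekatit 913 EC.

3 Yekatit 913 EC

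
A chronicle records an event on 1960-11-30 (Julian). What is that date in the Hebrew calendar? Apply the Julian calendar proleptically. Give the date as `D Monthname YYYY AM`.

The source date corresponds to 13 December 1960 in the Gregorian calendar (JDN 2437282).
That day falls on 24 Kislev 5721 AM in the Hebrew calendar.

24 Kislev 5721 AM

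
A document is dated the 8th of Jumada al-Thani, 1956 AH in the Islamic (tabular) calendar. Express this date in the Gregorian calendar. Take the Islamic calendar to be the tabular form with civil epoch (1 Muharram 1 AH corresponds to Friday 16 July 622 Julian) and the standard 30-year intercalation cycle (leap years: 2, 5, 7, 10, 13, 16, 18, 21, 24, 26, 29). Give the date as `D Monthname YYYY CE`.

4 October 2519 CE

Both dates share Julian Day Number 2641382; in the Gregorian calendar that is 4 October 2519 CE.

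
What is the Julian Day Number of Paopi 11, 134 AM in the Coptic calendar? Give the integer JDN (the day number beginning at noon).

1873648

In the proleptic Gregorian calendar the same day is 9 October 417.
JDN 2451545 is 1 January 2000 CE (Gregorian); the target day is −577897 days from there, so JDN = 1873648.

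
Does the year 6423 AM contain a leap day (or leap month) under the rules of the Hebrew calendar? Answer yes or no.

no

Hebrew year 6423 is year 1 of its 19-year Metonic cycle; leap years are at positions 3, 6, 8, 11, 14, 17, 19, so it is a common year (12 months).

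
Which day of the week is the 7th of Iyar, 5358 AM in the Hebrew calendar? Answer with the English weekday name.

Equivalently 13 May 1598 Gregorian, JDN 2304850.
2304850 ≡ 2 (mod 7); counting from Monday = 0 gives Wednesday.

Wednesday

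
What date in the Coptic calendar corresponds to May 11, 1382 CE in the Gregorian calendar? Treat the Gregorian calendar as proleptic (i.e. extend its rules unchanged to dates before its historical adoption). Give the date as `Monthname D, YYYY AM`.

Julian Day Number of the source date = 2225956.
Converting JDN 2225956 to the Coptic calendar gives 8 Pashons 1098 AM.

Pashons 8, 1098 AM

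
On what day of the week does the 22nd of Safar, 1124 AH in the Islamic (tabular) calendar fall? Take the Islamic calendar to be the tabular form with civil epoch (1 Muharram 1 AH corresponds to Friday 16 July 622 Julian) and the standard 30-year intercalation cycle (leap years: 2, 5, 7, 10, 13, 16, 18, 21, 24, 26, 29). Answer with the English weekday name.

Thursday

In the Gregorian calendar this is 31 March 1712 (JDN 2346445).
Since JDN mod 7 = 3 (0 = Monday), the day is Thursday.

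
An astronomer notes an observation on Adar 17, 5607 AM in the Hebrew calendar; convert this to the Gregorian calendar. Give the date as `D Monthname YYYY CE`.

Both dates share Julian Day Number 2395726; in the Gregorian calendar that is 5 March 1847 CE.

5 March 1847 CE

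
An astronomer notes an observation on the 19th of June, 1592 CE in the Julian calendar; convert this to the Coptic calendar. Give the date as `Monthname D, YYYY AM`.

The source date corresponds to 29 June 1592 in the Gregorian calendar (JDN 2302706).
That day falls on 25 Paoni 1308 AM in the Coptic calendar.

Paoni 25, 1308 AM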